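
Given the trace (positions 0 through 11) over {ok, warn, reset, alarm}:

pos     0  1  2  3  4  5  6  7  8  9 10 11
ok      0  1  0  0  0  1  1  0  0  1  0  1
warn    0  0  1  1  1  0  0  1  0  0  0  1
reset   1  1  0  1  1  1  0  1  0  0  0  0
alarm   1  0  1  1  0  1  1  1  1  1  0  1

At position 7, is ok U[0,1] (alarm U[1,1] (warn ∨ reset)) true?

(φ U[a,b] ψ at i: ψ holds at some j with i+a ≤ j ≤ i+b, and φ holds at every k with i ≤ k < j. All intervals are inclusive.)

Need some j in [7,8] with (alarm U[1,1] (warn ∨ reset)), and ok at every k in [7,j-1].
  j=7: (alarm U[1,1] (warn ∨ reset)) — fails.
  j=8: (alarm U[1,1] (warn ∨ reset)) — fails.
No j in the window works → until fails.

No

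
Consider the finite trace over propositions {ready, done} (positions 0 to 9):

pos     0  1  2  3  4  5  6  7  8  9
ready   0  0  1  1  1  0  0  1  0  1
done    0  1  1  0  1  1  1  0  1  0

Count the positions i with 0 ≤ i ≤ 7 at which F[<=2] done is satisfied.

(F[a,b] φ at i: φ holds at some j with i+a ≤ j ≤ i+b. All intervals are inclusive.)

Evaluate at each i in [0,7]:
  i=0: ✓ (witness j=1)
  i=1: ✓ (witness j=1)
  i=2: ✓ (witness j=2)
  i=3: ✓ (witness j=4)
  i=4: ✓ (witness j=4)
  i=5: ✓ (witness j=5)
  i=6: ✓ (witness j=6)
  i=7: ✓ (witness j=8)
Positions where it holds: {0, 1, 2, 3, 4, 5, 6, 7} → 8.

8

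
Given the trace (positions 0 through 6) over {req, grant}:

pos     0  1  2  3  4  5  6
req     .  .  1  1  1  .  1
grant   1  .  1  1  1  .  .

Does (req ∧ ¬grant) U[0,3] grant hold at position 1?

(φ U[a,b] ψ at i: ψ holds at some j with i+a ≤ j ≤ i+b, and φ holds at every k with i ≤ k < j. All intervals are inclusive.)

Need some j in [1,4] with grant, and (req ∧ ¬grant) at every k in [1,j-1].
  j=1: grant false.
  j=2: grant holds, but (req ∧ ¬grant) fails at k=1 → not this j.
  j=3: grant holds, but (req ∧ ¬grant) fails at k=1 → not this j.
  j=4: grant holds, but (req ∧ ¬grant) fails at k=1 → not this j.
No j in the window works → until fails.

Does not hold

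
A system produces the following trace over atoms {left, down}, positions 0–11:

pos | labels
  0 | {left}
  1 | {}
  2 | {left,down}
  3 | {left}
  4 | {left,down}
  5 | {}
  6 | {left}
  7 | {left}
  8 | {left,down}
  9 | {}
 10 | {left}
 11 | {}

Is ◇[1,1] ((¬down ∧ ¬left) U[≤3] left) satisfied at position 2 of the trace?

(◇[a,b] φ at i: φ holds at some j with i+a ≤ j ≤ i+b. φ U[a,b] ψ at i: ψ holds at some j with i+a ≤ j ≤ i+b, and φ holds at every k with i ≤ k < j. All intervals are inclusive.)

Yes

Check ((¬down ∧ ¬left) U[≤3] left) at each j in [3,3]:
  j=3: holds
Found at j=3 → formula holds.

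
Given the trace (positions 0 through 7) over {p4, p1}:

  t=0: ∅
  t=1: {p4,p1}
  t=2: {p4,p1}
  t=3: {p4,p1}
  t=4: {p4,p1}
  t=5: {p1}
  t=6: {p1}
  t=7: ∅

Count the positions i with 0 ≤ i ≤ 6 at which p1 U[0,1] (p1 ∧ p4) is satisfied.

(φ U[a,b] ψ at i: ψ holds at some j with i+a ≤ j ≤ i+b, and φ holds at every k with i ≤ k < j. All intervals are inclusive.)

Evaluate at each i in [0,6]:
  i=0: ✗ (lhs fails at k=0 before rhs at j=1)
  i=1: ✓ (rhs at j=1)
  i=2: ✓ (rhs at j=2)
  i=3: ✓ (rhs at j=3)
  i=4: ✓ (rhs at j=4)
  i=5: ✗ (no rhs in [5,6])
  i=6: ✗ (no rhs in [6,7])
Positions where it holds: {1, 2, 3, 4} → 4.

4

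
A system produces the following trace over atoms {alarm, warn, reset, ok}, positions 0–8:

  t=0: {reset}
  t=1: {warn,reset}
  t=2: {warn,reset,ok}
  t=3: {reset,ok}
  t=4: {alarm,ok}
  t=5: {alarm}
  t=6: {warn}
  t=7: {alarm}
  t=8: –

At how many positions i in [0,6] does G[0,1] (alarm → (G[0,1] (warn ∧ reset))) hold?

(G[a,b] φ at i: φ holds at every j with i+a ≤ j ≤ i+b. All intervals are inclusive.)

Evaluate at each i in [0,6]:
  i=0: ✓ (all of [0,1])
  i=1: ✓ (all of [1,2])
  i=2: ✓ (all of [2,3])
  i=3: ✗ (fails at j=4)
  i=4: ✗ (fails at j=4)
  i=5: ✗ (fails at j=5)
  i=6: ✗ (fails at j=7)
Positions where it holds: {0, 1, 2} → 3.

3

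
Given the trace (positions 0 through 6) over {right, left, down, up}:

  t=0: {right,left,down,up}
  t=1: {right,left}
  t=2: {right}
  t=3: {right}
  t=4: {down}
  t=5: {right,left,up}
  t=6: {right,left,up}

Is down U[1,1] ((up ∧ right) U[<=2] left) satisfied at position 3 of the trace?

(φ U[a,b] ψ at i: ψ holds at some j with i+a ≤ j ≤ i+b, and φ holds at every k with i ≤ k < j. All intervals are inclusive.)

Need some j in [4,4] with ((up ∧ right) U[<=2] left), and down at every k in [3,j-1].
  j=4: ((up ∧ right) U[<=2] left) — fails.
No j in the window works → until fails.

False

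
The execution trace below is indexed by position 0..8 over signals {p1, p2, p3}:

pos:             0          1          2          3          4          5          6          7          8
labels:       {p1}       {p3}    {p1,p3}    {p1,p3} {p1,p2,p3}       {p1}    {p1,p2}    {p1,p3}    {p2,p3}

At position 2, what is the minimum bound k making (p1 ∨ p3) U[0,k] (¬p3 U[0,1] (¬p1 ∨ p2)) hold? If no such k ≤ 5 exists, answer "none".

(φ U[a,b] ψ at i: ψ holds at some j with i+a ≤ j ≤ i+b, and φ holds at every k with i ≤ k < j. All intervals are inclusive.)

Need earliest j ≥ 2 with (¬p3 U[0,1] (¬p1 ∨ p2)), and (p1 ∨ p3) at every k in [2,j-1].
  j=2: rhs fails.
  j=3: rhs fails.
  j=4: rhs holds; lhs holds on [2,3]. k = 2.

2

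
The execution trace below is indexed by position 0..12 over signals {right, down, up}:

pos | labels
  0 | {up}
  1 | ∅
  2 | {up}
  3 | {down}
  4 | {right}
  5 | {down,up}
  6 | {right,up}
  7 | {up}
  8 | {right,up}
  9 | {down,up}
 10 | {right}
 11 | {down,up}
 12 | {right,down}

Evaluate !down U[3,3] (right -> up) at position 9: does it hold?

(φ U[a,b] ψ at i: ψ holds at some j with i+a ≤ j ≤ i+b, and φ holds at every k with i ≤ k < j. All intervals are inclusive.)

Need some j in [12,12] with (right -> up), and !down at every k in [9,j-1].
  j=12: (right -> up) false.
No j in the window works → until fails.

False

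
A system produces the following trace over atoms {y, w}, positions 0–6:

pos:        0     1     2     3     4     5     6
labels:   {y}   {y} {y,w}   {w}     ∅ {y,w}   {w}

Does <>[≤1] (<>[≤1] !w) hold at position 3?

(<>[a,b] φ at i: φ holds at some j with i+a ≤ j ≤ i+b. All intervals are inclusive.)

Check <>[≤1] !w at each j in [3,4]:
  j=3: holds (witness at 4)
  j=4: holds (witness at 4)
Found at j=3 → formula holds.

True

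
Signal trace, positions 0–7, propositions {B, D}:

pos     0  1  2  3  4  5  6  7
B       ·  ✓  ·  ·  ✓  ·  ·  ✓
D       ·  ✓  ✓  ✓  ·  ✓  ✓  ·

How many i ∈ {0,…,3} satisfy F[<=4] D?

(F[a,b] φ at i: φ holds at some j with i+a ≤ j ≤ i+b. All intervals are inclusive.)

Evaluate at each i in [0,3]:
  i=0: ✓ (witness j=1)
  i=1: ✓ (witness j=1)
  i=2: ✓ (witness j=2)
  i=3: ✓ (witness j=3)
Positions where it holds: {0, 1, 2, 3} → 4.

4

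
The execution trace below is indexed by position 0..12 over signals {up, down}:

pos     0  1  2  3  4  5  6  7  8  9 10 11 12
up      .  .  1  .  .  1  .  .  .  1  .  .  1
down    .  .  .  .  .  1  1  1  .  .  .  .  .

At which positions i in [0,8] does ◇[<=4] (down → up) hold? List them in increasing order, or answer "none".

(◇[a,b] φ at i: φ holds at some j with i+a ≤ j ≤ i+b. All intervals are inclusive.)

Evaluate at each i in [0,8]:
  i=0: ✓ (witness j=0)
  i=1: ✓ (witness j=1)
  i=2: ✓ (witness j=2)
  i=3: ✓ (witness j=3)
  i=4: ✓ (witness j=4)
  i=5: ✓ (witness j=5)
  i=6: ✓ (witness j=8)
  i=7: ✓ (witness j=8)
  i=8: ✓ (witness j=8)

0, 1, 2, 3, 4, 5, 6, 7, 8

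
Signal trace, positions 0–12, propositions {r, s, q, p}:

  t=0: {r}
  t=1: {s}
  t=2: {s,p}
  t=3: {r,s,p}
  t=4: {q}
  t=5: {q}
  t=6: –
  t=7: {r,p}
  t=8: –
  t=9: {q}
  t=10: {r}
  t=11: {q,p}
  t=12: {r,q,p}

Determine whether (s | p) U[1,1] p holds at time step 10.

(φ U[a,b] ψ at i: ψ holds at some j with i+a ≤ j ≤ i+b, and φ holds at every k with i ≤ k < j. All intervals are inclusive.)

Need some j in [11,11] with p, and (s | p) at every k in [10,j-1].
  j=11: p holds, but (s | p) fails at k=10 → not this j.
No j in the window works → until fails.

No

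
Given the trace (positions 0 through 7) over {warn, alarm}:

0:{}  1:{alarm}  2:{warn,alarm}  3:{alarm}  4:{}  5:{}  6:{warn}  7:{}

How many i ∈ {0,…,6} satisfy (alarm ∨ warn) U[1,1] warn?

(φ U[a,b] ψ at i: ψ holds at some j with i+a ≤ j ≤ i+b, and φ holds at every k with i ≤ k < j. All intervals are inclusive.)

Evaluate at each i in [0,6]:
  i=0: ✗ (no rhs in [1,1])
  i=1: ✓ (rhs at j=2; lhs holds on [1,1])
  i=2: ✗ (no rhs in [3,3])
  i=3: ✗ (no rhs in [4,4])
  i=4: ✗ (no rhs in [5,5])
  i=5: ✗ (lhs fails at k=5 before rhs at j=6)
  i=6: ✗ (no rhs in [7,7])
Positions where it holds: {1} → 1.

1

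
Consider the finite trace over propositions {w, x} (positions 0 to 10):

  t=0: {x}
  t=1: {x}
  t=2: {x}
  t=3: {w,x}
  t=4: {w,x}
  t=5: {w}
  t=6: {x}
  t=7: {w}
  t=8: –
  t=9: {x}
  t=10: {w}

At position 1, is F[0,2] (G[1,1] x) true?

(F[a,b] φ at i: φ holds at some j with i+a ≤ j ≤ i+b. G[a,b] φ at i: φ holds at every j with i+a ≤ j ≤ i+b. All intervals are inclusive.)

Yes

Check G[1,1] x at each j in [1,3]:
  j=1: holds on [2,2]
  j=2: holds on [3,3]
  j=3: holds on [4,4]
Found at j=1 → formula holds.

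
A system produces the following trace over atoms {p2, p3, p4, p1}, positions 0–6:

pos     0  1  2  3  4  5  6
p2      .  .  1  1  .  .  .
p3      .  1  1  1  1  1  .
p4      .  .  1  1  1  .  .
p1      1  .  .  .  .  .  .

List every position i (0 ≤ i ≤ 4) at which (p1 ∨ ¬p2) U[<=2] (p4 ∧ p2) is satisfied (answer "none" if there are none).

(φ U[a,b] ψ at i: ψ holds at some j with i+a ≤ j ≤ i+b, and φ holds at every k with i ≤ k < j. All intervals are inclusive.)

0, 1, 2, 3

Evaluate at each i in [0,4]:
  i=0: ✓ (rhs at j=2; lhs holds on [0,1])
  i=1: ✓ (rhs at j=2; lhs holds on [1,1])
  i=2: ✓ (rhs at j=2)
  i=3: ✓ (rhs at j=3)
  i=4: ✗ (no rhs in [4,6])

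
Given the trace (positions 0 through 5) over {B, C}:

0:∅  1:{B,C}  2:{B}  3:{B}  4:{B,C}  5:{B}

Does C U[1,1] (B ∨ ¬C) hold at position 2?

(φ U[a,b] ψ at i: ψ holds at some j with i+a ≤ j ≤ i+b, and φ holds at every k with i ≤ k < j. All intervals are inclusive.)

Need some j in [3,3] with (B ∨ ¬C), and C at every k in [2,j-1].
  j=3: (B ∨ ¬C) holds, but C fails at k=2 → not this j.
No j in the window works → until fails.

Does not hold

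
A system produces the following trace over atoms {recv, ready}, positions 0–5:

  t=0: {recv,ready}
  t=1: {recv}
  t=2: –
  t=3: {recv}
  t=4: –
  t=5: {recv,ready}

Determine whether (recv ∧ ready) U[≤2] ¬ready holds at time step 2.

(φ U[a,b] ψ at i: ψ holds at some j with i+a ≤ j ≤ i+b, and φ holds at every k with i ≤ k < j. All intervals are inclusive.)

Need some j in [2,4] with ¬ready, and (recv ∧ ready) at every k in [2,j-1].
  j=2: ¬ready holds; no prefix to check → satisfied.

True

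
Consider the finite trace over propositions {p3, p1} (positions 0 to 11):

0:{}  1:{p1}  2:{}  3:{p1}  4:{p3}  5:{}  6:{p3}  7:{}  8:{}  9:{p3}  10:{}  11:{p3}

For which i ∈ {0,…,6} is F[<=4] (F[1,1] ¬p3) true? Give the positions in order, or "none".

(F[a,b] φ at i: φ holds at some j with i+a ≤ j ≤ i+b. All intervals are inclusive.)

0, 1, 2, 3, 4, 5, 6

Evaluate at each i in [0,6]:
  i=0: ✓ (witness j=0)
  i=1: ✓ (witness j=1)
  i=2: ✓ (witness j=2)
  i=3: ✓ (witness j=4)
  i=4: ✓ (witness j=4)
  i=5: ✓ (witness j=6)
  i=6: ✓ (witness j=6)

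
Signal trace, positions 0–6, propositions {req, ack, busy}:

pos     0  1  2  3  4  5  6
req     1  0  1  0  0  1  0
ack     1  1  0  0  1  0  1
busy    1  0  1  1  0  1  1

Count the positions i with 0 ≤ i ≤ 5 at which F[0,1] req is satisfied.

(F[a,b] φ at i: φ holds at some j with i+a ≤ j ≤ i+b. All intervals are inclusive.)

Evaluate at each i in [0,5]:
  i=0: ✓ (witness j=0)
  i=1: ✓ (witness j=2)
  i=2: ✓ (witness j=2)
  i=3: ✗ (none in [3,4])
  i=4: ✓ (witness j=5)
  i=5: ✓ (witness j=5)
Positions where it holds: {0, 1, 2, 4, 5} → 5.

5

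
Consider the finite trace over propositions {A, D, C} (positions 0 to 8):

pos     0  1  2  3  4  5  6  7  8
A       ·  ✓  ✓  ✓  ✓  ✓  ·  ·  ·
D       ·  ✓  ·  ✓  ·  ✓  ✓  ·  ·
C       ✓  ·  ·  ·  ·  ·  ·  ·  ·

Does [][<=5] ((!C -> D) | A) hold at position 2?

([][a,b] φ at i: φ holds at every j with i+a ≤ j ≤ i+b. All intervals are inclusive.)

Check ((!C -> D) | A) at every j in [2,7]:
  j=2: true
  j=3: true
  j=4: true
  j=5: true
  j=6: true
  j=7: false
Fails at j=7 → formula fails.

No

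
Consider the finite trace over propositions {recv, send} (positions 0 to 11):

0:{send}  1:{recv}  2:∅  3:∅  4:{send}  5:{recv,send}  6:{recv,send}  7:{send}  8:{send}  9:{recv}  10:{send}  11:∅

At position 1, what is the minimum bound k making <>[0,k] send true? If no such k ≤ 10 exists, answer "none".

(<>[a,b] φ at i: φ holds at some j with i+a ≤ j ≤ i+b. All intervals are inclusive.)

3

Scan j = 1,2,… for send:
  j=1: fails
  j=2: fails
  j=3: fails
  j=4: holds
First hit at j=4, so smallest k = 4-1 = 3.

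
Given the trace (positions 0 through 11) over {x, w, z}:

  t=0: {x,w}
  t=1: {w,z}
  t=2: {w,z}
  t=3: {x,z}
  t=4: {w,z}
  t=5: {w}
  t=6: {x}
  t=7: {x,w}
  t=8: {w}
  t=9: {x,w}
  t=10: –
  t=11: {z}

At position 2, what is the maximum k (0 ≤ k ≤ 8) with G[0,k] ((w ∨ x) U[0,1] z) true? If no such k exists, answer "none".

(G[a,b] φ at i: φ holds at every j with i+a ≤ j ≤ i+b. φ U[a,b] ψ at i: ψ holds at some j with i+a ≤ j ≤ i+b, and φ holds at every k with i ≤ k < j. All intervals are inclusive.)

2

((w ∨ x) U[0,1] z) must hold from j=2 onward; find where it first fails.
  j=2: holds
  j=3: holds
  j=4: holds
  j=5: fails
Holds on [2,4], so largest k = 2.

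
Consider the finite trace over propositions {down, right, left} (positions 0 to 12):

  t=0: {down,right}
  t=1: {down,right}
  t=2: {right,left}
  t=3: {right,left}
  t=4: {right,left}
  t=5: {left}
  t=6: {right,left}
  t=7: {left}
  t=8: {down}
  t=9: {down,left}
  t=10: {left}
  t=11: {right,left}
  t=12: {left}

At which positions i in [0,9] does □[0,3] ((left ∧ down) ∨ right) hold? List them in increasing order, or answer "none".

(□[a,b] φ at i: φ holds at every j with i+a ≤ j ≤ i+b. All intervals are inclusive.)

Evaluate at each i in [0,9]:
  i=0: ✓ (all of [0,3])
  i=1: ✓ (all of [1,4])
  i=2: ✗ (fails at j=5)
  i=3: ✗ (fails at j=5)
  i=4: ✗ (fails at j=5)
  i=5: ✗ (fails at j=5)
  i=6: ✗ (fails at j=7)
  i=7: ✗ (fails at j=7)
  i=8: ✗ (fails at j=8)
  i=9: ✗ (fails at j=10)

0, 1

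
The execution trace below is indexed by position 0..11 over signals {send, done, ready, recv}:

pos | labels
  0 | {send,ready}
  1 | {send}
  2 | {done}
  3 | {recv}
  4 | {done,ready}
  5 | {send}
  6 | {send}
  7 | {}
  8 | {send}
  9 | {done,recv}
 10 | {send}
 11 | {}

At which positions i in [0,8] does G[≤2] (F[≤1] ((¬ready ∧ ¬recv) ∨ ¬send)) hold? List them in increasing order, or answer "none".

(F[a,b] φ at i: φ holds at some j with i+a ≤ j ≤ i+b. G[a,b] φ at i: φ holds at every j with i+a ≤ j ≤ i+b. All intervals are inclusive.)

Evaluate at each i in [0,8]:
  i=0: ✓ (all of [0,2])
  i=1: ✓ (all of [1,3])
  i=2: ✓ (all of [2,4])
  i=3: ✓ (all of [3,5])
  i=4: ✓ (all of [4,6])
  i=5: ✓ (all of [5,7])
  i=6: ✓ (all of [6,8])
  i=7: ✓ (all of [7,9])
  i=8: ✓ (all of [8,10])

0, 1, 2, 3, 4, 5, 6, 7, 8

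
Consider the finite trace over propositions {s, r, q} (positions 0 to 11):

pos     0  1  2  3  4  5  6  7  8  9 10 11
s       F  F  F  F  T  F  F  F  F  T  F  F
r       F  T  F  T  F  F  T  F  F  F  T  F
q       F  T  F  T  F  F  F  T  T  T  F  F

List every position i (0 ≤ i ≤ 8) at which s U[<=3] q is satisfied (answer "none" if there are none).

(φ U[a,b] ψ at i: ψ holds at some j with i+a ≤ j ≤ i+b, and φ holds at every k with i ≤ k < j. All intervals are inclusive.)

1, 3, 7, 8

Evaluate at each i in [0,8]:
  i=0: ✗ (lhs fails at k=0 before rhs at j=1)
  i=1: ✓ (rhs at j=1)
  i=2: ✗ (lhs fails at k=2 before rhs at j=3)
  i=3: ✓ (rhs at j=3)
  i=4: ✗ (lhs fails at k=5 before rhs at j=7)
  i=5: ✗ (lhs fails at k=5 before rhs at j=7)
  i=6: ✗ (lhs fails at k=6 before rhs at j=7)
  i=7: ✓ (rhs at j=7)
  i=8: ✓ (rhs at j=8)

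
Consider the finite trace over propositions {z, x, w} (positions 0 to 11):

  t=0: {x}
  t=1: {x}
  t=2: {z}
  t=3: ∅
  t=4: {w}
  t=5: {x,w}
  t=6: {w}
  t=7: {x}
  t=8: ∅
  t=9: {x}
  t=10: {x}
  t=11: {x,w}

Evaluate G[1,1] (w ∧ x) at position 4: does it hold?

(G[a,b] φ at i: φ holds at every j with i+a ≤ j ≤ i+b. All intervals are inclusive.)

Check (w ∧ x) at every j in [5,5]:
  j=5: true
All positions satisfy it → formula holds.

Yes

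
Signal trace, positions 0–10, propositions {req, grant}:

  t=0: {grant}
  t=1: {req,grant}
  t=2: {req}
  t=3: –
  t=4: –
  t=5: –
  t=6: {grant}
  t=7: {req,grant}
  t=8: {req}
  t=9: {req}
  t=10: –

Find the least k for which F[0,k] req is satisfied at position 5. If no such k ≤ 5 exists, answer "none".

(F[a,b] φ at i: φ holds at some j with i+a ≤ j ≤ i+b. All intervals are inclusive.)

Scan j = 5,6,… for req:
  j=5: fails
  j=6: fails
  j=7: holds
First hit at j=7, so smallest k = 7-5 = 2.

2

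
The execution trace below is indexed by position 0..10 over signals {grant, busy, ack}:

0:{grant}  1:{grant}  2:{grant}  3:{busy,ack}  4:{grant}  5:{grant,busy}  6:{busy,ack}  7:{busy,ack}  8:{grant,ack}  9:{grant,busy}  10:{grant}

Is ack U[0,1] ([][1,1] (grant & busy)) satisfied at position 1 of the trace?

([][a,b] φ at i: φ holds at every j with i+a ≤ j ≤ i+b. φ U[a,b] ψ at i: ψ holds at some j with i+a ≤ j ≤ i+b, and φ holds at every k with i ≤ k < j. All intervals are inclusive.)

Need some j in [1,2] with [][1,1] (grant & busy), and ack at every k in [1,j-1].
  j=1: [][1,1] (grant & busy) — fails at 2.
  j=2: [][1,1] (grant & busy) — fails at 3.
No j in the window works → until fails.

False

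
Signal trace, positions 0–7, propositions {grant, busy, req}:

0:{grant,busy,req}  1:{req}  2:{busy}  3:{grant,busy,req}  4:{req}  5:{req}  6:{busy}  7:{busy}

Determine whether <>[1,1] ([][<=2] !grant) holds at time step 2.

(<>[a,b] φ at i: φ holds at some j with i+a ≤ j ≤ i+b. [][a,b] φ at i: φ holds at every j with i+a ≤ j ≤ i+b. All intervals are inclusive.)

False

Check [][<=2] !grant at each j in [3,3]:
  j=3: fails at 3
No position in the window satisfies it → formula fails.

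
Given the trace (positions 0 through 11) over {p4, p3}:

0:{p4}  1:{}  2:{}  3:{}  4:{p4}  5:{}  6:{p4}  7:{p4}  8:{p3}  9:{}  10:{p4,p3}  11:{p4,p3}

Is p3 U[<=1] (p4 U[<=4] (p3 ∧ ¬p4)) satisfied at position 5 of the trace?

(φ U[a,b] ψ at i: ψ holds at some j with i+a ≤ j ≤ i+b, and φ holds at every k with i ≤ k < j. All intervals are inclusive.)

Does not hold

Need some j in [5,6] with (p4 U[<=4] (p3 ∧ ¬p4)), and p3 at every k in [5,j-1].
  j=5: (p4 U[<=4] (p3 ∧ ¬p4)) — fails.
  j=6: (p4 U[<=4] (p3 ∧ ¬p4)) holds, but p3 fails at k=5 → not this j.
No j in the window works → until fails.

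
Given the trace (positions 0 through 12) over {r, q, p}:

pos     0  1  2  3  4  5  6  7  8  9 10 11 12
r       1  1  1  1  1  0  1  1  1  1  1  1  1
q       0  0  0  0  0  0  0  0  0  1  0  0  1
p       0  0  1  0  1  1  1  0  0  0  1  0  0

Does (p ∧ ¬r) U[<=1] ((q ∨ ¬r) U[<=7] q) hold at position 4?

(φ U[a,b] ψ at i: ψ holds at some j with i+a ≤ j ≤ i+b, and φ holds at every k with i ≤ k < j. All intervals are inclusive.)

False

Need some j in [4,5] with ((q ∨ ¬r) U[<=7] q), and (p ∧ ¬r) at every k in [4,j-1].
  j=4: ((q ∨ ¬r) U[<=7] q) — fails.
  j=5: ((q ∨ ¬r) U[<=7] q) — fails.
No j in the window works → until fails.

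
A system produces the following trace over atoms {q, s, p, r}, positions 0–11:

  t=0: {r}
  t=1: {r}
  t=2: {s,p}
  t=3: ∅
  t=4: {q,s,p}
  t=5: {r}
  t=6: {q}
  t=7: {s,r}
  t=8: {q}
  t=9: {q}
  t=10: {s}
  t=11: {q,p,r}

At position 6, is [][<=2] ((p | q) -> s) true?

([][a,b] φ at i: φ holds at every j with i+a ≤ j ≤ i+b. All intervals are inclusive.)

No

Check ((p | q) -> s) at every j in [6,8]:
  j=6: antecedent true; consequent false → ✗
  j=7: antecedent false → ✓
  j=8: antecedent true; consequent false → ✗
Fails at j=6 → formula fails.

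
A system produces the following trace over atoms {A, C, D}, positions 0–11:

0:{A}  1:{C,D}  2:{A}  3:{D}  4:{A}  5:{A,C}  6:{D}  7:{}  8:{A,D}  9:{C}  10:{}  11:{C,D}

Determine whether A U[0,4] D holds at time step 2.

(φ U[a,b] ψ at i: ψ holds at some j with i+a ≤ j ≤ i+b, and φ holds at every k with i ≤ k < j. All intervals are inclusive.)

True

Need some j in [2,6] with D, and A at every k in [2,j-1].
  j=2: D false.
  j=3: D holds; A holds at every k in [2,2] → satisfied.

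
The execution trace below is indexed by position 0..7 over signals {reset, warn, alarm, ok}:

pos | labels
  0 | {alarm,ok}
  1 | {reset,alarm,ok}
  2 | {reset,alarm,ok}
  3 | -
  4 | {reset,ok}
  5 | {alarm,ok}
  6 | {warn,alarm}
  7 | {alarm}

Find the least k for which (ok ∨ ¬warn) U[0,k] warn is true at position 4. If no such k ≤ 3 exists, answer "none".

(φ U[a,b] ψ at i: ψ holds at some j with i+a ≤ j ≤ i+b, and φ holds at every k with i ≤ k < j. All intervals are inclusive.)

2

Need earliest j ≥ 4 with warn, and (ok ∨ ¬warn) at every k in [4,j-1].
  j=4: rhs fails.
  j=5: rhs fails.
  j=6: rhs holds; lhs holds on [4,5]. k = 2.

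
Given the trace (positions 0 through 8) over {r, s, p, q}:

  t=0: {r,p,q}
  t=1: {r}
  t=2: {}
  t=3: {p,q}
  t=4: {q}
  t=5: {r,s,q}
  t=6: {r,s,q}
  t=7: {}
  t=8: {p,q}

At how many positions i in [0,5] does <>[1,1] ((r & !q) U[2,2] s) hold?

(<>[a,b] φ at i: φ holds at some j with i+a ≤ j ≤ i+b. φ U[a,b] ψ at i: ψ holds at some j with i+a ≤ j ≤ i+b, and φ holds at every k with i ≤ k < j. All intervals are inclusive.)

Evaluate at each i in [0,5]:
  i=0: ✗ (none in [1,1])
  i=1: ✗ (none in [2,2])
  i=2: ✗ (none in [3,3])
  i=3: ✗ (none in [4,4])
  i=4: ✗ (none in [5,5])
  i=5: ✗ (none in [6,6])
Positions where it holds: {} → 0.

0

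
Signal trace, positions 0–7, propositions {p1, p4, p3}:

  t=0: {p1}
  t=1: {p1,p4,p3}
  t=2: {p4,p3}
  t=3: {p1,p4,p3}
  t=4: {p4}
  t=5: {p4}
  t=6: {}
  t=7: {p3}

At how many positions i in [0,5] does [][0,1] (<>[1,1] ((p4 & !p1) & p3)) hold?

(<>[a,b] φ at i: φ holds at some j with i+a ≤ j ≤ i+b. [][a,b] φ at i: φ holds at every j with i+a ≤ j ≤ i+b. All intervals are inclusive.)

Evaluate at each i in [0,5]:
  i=0: ✗ (fails at j=0)
  i=1: ✗ (fails at j=2)
  i=2: ✗ (fails at j=2)
  i=3: ✗ (fails at j=3)
  i=4: ✗ (fails at j=4)
  i=5: ✗ (fails at j=5)
Positions where it holds: {} → 0.

0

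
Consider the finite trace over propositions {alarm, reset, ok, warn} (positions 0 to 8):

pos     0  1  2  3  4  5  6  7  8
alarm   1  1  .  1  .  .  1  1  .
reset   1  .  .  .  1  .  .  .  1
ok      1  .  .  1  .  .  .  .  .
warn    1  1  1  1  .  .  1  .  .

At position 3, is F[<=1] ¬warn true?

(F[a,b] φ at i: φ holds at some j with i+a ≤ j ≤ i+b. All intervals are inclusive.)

Yes

Check ¬warn at each j in [3,4]:
  j=3: false
  j=4: true
Found at j=4 → formula holds.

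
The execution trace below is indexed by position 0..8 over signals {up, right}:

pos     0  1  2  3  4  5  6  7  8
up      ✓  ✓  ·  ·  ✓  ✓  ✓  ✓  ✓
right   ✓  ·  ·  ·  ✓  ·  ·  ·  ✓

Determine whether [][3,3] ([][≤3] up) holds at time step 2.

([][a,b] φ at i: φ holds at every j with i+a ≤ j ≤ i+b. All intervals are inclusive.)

True

Check [][≤3] up at every j in [5,5]:
  j=5: holds on [5,8]
All positions satisfy it → formula holds.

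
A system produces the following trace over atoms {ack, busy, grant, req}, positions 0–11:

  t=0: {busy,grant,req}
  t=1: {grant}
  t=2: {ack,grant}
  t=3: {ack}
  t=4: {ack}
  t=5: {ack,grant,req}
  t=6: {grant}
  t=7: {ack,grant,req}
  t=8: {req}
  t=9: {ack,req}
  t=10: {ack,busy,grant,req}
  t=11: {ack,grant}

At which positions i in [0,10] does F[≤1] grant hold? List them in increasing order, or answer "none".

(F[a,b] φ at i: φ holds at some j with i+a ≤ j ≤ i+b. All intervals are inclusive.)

Evaluate at each i in [0,10]:
  i=0: ✓ (witness j=0)
  i=1: ✓ (witness j=1)
  i=2: ✓ (witness j=2)
  i=3: ✗ (none in [3,4])
  i=4: ✓ (witness j=5)
  i=5: ✓ (witness j=5)
  i=6: ✓ (witness j=6)
  i=7: ✓ (witness j=7)
  i=8: ✗ (none in [8,9])
  i=9: ✓ (witness j=10)
  i=10: ✓ (witness j=10)

0, 1, 2, 4, 5, 6, 7, 9, 10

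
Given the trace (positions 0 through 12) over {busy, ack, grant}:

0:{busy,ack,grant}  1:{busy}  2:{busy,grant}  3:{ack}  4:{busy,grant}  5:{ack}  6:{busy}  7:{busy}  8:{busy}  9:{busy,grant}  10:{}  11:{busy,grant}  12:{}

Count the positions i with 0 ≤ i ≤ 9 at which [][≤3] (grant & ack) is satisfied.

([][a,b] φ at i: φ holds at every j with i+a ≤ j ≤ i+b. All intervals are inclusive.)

0

Evaluate at each i in [0,9]:
  i=0: ✗ (fails at j=1)
  i=1: ✗ (fails at j=1)
  i=2: ✗ (fails at j=2)
  i=3: ✗ (fails at j=3)
  i=4: ✗ (fails at j=4)
  i=5: ✗ (fails at j=5)
  i=6: ✗ (fails at j=6)
  i=7: ✗ (fails at j=7)
  i=8: ✗ (fails at j=8)
  i=9: ✗ (fails at j=9)
Positions where it holds: {} → 0.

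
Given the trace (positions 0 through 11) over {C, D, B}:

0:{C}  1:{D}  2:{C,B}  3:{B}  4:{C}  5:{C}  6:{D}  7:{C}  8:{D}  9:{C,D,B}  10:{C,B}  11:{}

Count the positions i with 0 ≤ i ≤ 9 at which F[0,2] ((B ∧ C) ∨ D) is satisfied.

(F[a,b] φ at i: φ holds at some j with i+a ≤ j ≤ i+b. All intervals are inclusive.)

Evaluate at each i in [0,9]:
  i=0: ✓ (witness j=1)
  i=1: ✓ (witness j=1)
  i=2: ✓ (witness j=2)
  i=3: ✗ (none in [3,5])
  i=4: ✓ (witness j=6)
  i=5: ✓ (witness j=6)
  i=6: ✓ (witness j=6)
  i=7: ✓ (witness j=8)
  i=8: ✓ (witness j=8)
  i=9: ✓ (witness j=9)
Positions where it holds: {0, 1, 2, 4, 5, 6, 7, 8, 9} → 9.

9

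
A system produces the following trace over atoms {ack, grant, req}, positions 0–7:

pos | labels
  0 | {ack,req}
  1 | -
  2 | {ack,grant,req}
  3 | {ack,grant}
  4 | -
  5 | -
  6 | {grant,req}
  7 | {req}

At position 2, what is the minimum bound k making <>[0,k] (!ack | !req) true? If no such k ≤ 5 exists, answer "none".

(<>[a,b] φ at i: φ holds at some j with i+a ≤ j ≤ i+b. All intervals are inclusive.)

Scan j = 2,3,… for (!ack | !req):
  j=2: fails
  j=3: holds
First hit at j=3, so smallest k = 3-2 = 1.

1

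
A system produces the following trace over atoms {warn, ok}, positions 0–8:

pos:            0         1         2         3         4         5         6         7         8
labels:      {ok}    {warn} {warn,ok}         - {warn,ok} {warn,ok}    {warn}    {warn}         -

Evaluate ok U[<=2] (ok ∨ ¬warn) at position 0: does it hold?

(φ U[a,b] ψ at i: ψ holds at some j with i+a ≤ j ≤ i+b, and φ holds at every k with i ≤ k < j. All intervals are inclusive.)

Holds

Need some j in [0,2] with (ok ∨ ¬warn), and ok at every k in [0,j-1].
  j=0: (ok ∨ ¬warn) holds; no prefix to check → satisfied.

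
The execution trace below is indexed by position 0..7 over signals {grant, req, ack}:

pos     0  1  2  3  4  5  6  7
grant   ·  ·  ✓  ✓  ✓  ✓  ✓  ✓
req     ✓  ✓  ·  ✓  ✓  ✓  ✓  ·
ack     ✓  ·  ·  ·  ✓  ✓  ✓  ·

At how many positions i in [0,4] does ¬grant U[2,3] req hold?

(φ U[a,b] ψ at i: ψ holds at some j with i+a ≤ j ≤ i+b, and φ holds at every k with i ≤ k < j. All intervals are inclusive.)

0

Evaluate at each i in [0,4]:
  i=0: ✗ (lhs fails at k=2 before rhs at j=3)
  i=1: ✗ (lhs fails at k=2 before rhs at j=3)
  i=2: ✗ (lhs fails at k=2 before rhs at j=4)
  i=3: ✗ (lhs fails at k=3 before rhs at j=5)
  i=4: ✗ (lhs fails at k=4 before rhs at j=6)
Positions where it holds: {} → 0.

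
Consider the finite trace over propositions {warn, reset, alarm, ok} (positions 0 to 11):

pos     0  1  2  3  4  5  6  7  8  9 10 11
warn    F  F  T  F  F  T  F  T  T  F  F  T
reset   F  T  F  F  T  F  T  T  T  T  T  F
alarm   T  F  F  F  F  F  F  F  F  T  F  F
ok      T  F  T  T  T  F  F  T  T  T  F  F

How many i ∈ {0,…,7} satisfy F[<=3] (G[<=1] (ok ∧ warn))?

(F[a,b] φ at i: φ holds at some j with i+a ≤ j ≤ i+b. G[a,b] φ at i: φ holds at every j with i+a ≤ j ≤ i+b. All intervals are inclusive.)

Evaluate at each i in [0,7]:
  i=0: ✗ (none in [0,3])
  i=1: ✗ (none in [1,4])
  i=2: ✗ (none in [2,5])
  i=3: ✗ (none in [3,6])
  i=4: ✓ (witness j=7)
  i=5: ✓ (witness j=7)
  i=6: ✓ (witness j=7)
  i=7: ✓ (witness j=7)
Positions where it holds: {4, 5, 6, 7} → 4.

4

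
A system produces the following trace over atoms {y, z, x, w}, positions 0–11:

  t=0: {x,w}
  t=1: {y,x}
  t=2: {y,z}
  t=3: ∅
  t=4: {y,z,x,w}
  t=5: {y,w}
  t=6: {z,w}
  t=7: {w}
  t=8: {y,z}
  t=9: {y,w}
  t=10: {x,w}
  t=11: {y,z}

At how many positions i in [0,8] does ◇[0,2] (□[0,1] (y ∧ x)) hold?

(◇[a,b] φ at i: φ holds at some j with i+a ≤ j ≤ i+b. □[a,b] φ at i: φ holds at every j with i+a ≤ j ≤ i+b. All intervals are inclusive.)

Evaluate at each i in [0,8]:
  i=0: ✗ (none in [0,2])
  i=1: ✗ (none in [1,3])
  i=2: ✗ (none in [2,4])
  i=3: ✗ (none in [3,5])
  i=4: ✗ (none in [4,6])
  i=5: ✗ (none in [5,7])
  i=6: ✗ (none in [6,8])
  i=7: ✗ (none in [7,9])
  i=8: ✗ (none in [8,10])
Positions where it holds: {} → 0.

0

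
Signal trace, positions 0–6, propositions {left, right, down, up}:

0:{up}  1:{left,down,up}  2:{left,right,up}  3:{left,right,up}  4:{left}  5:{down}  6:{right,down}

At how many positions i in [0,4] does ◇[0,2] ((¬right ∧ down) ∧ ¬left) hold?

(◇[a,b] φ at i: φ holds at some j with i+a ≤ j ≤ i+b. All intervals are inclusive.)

2

Evaluate at each i in [0,4]:
  i=0: ✗ (none in [0,2])
  i=1: ✗ (none in [1,3])
  i=2: ✗ (none in [2,4])
  i=3: ✓ (witness j=5)
  i=4: ✓ (witness j=5)
Positions where it holds: {3, 4} → 2.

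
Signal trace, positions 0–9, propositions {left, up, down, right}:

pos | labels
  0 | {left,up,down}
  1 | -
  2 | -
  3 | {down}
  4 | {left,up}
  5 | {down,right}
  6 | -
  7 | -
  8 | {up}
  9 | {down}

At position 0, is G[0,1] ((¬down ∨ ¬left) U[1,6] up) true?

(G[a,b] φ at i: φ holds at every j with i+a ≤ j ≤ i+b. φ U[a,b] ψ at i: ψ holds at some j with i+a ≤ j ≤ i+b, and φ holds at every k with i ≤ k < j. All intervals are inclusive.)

Check ((¬down ∨ ¬left) U[1,6] up) at every j in [0,1]:
  j=0: fails
  j=1: holds
Fails at j=0 → formula fails.

Does not hold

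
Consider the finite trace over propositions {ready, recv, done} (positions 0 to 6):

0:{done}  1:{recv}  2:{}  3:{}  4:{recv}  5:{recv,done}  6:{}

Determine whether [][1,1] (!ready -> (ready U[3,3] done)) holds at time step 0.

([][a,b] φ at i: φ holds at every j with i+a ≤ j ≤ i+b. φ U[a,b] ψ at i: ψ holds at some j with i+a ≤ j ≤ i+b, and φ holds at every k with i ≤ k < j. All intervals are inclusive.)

Does not hold

Check (!ready -> (ready U[3,3] done)) at every j in [1,1]:
  j=1: antecedent true; consequent fails → ✗
Fails at j=1 → formula fails.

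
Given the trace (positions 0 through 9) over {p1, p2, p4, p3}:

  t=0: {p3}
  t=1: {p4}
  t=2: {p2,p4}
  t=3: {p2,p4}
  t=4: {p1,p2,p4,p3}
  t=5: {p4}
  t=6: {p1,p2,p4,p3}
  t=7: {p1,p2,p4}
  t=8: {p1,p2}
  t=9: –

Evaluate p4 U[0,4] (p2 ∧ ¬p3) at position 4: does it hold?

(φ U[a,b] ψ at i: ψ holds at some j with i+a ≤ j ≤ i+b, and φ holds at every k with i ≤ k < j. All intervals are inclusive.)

Need some j in [4,8] with (p2 ∧ ¬p3), and p4 at every k in [4,j-1].
  j=4: (p2 ∧ ¬p3) false.
  j=5: (p2 ∧ ¬p3) false.
  j=6: (p2 ∧ ¬p3) false.
  j=7: (p2 ∧ ¬p3) holds; p4 holds at every k in [4,6] → satisfied.

Holds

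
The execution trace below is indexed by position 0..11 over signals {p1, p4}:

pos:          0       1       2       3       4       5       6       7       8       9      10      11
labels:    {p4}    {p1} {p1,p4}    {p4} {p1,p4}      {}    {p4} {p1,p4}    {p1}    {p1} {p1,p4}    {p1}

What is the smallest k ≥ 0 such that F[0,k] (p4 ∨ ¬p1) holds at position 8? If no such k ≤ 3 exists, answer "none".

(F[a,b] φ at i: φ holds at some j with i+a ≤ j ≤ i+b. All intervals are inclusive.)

Scan j = 8,9,… for (p4 ∨ ¬p1):
  j=8: fails
  j=9: fails
  j=10: holds
First hit at j=10, so smallest k = 10-8 = 2.

2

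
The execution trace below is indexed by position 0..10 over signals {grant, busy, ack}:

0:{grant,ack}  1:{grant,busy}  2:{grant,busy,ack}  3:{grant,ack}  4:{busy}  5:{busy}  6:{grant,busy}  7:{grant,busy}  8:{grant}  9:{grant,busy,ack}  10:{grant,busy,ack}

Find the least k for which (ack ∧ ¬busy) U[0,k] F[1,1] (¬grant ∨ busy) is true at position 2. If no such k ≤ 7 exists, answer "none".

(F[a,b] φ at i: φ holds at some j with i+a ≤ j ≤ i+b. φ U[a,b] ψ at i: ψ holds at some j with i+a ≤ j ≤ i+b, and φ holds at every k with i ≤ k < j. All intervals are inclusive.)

none

Need earliest j ≥ 2 with F[1,1] (¬grant ∨ busy), and (ack ∧ ¬busy) at every k in [2,j-1].
  j=2: rhs fails.
  j=3: rhs holds but lhs fails at k=2.
  j=4: rhs holds but lhs fails at k=2.
  j=5: rhs holds but lhs fails at k=2.
  j=6: rhs holds but lhs fails at k=2.
  j=7: rhs fails.
  j=8: rhs holds but lhs fails at k=2.
  j=9: rhs holds but lhs fails at k=2.
No witness within the range → none.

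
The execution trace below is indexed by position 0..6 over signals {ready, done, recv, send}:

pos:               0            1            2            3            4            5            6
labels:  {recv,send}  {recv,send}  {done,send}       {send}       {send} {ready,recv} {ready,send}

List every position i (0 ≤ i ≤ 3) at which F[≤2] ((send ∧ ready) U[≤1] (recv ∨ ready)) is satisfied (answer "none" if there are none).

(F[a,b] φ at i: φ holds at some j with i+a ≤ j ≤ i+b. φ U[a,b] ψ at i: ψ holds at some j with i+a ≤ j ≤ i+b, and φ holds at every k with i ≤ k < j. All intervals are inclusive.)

Evaluate at each i in [0,3]:
  i=0: ✓ (witness j=0)
  i=1: ✓ (witness j=1)
  i=2: ✗ (none in [2,4])
  i=3: ✓ (witness j=5)

0, 1, 3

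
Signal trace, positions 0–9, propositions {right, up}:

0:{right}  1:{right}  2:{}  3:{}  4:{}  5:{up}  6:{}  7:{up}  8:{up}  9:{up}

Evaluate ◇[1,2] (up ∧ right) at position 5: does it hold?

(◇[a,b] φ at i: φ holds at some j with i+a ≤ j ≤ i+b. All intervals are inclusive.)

False

Check (up ∧ right) at each j in [6,7]:
  j=6: false
  j=7: false
No position in the window satisfies it → formula fails.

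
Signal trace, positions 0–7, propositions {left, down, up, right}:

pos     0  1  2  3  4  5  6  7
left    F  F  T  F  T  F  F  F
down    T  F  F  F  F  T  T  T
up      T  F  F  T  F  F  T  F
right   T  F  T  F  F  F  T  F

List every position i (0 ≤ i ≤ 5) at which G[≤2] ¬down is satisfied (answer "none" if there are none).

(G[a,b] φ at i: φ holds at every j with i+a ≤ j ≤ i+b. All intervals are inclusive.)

Evaluate at each i in [0,5]:
  i=0: ✗ (fails at j=0)
  i=1: ✓ (all of [1,3])
  i=2: ✓ (all of [2,4])
  i=3: ✗ (fails at j=5)
  i=4: ✗ (fails at j=5)
  i=5: ✗ (fails at j=5)

1, 2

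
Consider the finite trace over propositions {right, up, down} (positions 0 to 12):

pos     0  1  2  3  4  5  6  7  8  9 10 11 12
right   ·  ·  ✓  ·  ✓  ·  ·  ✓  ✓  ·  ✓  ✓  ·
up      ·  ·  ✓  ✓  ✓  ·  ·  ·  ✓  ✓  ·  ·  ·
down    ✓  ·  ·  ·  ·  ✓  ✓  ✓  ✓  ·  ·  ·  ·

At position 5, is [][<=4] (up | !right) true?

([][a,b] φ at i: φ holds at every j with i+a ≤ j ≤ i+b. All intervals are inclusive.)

Does not hold

Check (up | !right) at every j in [5,9]:
  j=5: true
  j=6: true
  j=7: false
  j=8: true
  j=9: true
Fails at j=7 → formula fails.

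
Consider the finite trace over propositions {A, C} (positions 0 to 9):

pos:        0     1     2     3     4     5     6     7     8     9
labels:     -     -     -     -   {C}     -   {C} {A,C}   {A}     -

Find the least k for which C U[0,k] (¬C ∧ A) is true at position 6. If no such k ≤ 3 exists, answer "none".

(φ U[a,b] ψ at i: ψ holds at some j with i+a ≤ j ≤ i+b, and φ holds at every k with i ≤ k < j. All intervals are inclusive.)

Need earliest j ≥ 6 with (¬C ∧ A), and C at every k in [6,j-1].
  j=6: rhs fails.
  j=7: rhs fails.
  j=8: rhs holds; lhs holds on [6,7]. k = 2.

2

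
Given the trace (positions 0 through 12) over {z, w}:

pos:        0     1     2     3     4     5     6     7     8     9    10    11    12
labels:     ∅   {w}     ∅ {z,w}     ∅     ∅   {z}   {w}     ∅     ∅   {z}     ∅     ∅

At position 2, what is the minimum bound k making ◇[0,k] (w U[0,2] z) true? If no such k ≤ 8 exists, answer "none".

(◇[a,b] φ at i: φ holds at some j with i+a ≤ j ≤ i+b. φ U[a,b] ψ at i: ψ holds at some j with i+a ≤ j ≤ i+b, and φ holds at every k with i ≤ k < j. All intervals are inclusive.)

Scan j = 2,3,… for (w U[0,2] z):
  j=2: fails
  j=3: holds
First hit at j=3, so smallest k = 3-2 = 1.

1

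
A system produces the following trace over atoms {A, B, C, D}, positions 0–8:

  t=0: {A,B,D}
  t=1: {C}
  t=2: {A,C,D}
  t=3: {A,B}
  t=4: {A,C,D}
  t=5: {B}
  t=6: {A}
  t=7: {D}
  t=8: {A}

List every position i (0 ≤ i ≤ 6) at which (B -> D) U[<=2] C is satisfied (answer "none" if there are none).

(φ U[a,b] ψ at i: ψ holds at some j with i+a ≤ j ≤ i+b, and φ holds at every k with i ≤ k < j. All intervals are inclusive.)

0, 1, 2, 4

Evaluate at each i in [0,6]:
  i=0: ✓ (rhs at j=1; lhs holds on [0,0])
  i=1: ✓ (rhs at j=1)
  i=2: ✓ (rhs at j=2)
  i=3: ✗ (lhs fails at k=3 before rhs at j=4)
  i=4: ✓ (rhs at j=4)
  i=5: ✗ (no rhs in [5,7])
  i=6: ✗ (no rhs in [6,8])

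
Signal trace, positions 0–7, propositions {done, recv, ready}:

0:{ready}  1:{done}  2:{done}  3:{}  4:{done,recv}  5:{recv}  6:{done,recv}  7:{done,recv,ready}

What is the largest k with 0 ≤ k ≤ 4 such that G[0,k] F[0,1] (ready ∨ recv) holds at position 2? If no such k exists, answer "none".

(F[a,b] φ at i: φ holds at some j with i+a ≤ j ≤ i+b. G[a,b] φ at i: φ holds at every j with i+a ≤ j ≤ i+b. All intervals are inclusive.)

F[0,1] (ready ∨ recv) must hold from j=2 onward; find where it first fails.
  j=2: fails → no k works.

none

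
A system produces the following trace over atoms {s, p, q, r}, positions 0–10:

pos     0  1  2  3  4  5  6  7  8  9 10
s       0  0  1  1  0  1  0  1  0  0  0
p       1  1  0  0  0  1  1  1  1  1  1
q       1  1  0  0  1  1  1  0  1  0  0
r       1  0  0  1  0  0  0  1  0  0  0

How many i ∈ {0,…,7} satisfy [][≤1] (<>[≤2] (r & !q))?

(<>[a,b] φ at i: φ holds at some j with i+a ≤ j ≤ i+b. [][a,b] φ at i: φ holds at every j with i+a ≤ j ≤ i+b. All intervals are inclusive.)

4

Evaluate at each i in [0,7]:
  i=0: ✗ (fails at j=0)
  i=1: ✓ (all of [1,2])
  i=2: ✓ (all of [2,3])
  i=3: ✗ (fails at j=4)
  i=4: ✗ (fails at j=4)
  i=5: ✓ (all of [5,6])
  i=6: ✓ (all of [6,7])
  i=7: ✗ (fails at j=8)
Positions where it holds: {1, 2, 5, 6} → 4.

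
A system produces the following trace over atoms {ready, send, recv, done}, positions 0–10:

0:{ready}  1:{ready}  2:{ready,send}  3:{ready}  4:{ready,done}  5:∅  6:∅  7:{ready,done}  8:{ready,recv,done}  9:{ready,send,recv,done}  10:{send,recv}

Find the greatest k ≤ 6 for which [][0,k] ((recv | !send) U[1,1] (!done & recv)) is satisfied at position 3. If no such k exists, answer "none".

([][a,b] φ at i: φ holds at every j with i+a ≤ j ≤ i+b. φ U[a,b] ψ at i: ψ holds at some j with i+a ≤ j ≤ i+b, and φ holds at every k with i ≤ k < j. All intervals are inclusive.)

((recv | !send) U[1,1] (!done & recv)) must hold from j=3 onward; find where it first fails.
  j=3: fails → no k works.

none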